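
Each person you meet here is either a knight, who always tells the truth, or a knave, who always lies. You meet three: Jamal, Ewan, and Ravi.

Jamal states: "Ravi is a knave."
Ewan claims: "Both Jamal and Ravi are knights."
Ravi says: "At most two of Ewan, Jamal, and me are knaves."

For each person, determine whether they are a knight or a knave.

Consider Jamal. Suppose Jamal is a knight.
Then no assignment of the remaining roles makes every statement match its speaker's type — contradiction.
So Jamal is a knave.
With that fixed, Ewan's statement is false, so Ewan is a knave.
Consider Ravi. Suppose Ravi is a knave.
Then Jamal's statement comes out true, contradicting Jamal being a knave.
So Ravi is a knight.

Jamal: knave, Ewan: knave, Ravi: knight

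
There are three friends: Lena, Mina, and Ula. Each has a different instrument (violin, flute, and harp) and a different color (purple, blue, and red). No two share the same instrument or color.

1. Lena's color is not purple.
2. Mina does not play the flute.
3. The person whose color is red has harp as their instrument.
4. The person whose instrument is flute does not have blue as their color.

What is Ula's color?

With clues 1–4, blue and red are impossible for Ula's color.
That leaves purple.

purple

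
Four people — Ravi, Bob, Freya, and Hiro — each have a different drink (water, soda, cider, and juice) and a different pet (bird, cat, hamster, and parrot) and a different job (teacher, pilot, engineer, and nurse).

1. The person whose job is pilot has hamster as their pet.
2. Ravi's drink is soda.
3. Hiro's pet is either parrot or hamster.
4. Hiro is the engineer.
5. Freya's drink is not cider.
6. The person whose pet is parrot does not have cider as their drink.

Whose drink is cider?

With clues 1–2, Ravi is impossible for the one with drink cider.
With clues 1–5, Freya is impossible for the one with drink cider.
With clues 1–6, Hiro is impossible for the one with drink cider.
That leaves Bob.

Bob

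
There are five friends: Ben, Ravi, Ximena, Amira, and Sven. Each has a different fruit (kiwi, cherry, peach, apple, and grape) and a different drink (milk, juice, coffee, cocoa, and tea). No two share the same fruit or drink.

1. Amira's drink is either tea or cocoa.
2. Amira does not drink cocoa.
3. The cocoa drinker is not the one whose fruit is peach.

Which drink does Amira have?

tea

Clue 1 rules out coffee, juice, and milk for Amira's drink.
With clues 1–2, cocoa is impossible for Amira's drink.
That leaves tea.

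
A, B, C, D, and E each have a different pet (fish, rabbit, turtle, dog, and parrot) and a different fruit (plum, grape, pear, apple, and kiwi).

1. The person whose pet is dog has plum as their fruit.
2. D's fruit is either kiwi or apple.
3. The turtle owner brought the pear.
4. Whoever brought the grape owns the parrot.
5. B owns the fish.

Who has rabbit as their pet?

D

With clues 1–5, A, B, C, and E are impossible for the one with pet rabbit.
That leaves D.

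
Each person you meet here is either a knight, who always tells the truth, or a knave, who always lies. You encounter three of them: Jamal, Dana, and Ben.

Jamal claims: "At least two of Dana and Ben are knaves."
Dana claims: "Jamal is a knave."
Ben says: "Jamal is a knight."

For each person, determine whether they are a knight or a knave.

Consider Jamal. Suppose Jamal is a knight.
Then no assignment of the remaining roles makes every statement match its speaker's type — contradiction.
So Jamal is a knave.
With that fixed, Dana's statement is true, so Dana is a knight.
With that fixed, Ben's statement is false, so Ben is a knave.

Jamal: knave, Dana: knight, Ben: knave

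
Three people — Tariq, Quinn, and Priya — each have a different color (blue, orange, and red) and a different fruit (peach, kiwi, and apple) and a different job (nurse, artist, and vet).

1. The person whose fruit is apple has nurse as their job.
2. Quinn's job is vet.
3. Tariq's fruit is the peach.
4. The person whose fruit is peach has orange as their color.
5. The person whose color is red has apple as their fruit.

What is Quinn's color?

blue

With clues 1–4, orange is impossible for Quinn's color.
With clues 1–5, red is impossible for Quinn's color.
That leaves blue.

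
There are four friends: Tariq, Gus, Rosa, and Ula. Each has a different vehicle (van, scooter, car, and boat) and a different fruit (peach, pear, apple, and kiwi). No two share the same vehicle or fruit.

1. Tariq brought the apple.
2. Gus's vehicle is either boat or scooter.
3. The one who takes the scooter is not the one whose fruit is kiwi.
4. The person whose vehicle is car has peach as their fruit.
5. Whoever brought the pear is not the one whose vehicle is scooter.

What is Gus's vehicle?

With clues 1–2, car and van are impossible for Gus's vehicle.
With clues 1–5, scooter is impossible for Gus's vehicle.
That leaves boat.

boat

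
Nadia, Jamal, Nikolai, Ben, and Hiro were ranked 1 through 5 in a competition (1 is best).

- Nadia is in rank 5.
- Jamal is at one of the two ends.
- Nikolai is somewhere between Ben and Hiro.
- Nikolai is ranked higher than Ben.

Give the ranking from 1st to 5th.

From clue 1: Nadia → rank 5.
From clues 1–2: Jamal → rank 1.
From clues 1–3: Nikolai → rank 3.
From clues 1–4: Hiro → rank 2, Ben → rank 4.

Jamal, Hiro, Nikolai, Ben, Nadia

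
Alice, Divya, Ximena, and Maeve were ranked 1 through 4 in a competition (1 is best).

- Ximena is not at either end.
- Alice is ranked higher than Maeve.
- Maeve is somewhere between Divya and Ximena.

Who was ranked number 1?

With clue 1, Ximena is ruled out for rank 1.
With clues 1–2, Maeve is ruled out for rank 1.
With clues 1–3, Divya is ruled out for rank 1.
So rank 1 is Alice.

Alice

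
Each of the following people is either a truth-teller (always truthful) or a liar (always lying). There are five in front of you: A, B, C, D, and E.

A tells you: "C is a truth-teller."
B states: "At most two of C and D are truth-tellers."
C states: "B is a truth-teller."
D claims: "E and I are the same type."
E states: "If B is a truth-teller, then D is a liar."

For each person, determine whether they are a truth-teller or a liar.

Regardless of anyone's role, B's statement is true, so B is a truth-teller.
With that fixed, C's statement is true, so C is a truth-teller.
With that fixed, A's statement is true, so A is a truth-teller.
Consider D. Suppose D is a truth-teller.
Then no assignment of the remaining roles makes every statement match its speaker's type — contradiction.
So D is a liar.
With that fixed, E's statement is true, so E is a truth-teller.

A: truth-teller, B: truth-teller, C: truth-teller, D: liar, E: truth-teller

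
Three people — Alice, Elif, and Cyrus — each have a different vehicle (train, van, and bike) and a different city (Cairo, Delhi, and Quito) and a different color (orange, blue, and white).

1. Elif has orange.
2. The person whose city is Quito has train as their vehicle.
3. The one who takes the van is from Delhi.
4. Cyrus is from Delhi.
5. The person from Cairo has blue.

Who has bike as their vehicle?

Alice

With clues 1–4, Cyrus is impossible for the one with vehicle bike.
With clues 1–5, Elif is impossible for the one with vehicle bike.
That leaves Alice.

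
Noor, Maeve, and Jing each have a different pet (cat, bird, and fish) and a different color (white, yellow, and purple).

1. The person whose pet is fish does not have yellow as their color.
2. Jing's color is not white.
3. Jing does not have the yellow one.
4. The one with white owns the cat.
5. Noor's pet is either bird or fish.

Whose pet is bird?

Noor

With clues 1–4, Jing is impossible for the one with pet bird.
With clues 1–5, Maeve is impossible for the one with pet bird.
That leaves Noor.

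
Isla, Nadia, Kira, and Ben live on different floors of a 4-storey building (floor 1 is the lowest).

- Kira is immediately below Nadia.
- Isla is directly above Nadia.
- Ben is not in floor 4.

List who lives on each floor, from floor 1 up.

Ben, Kira, Nadia, Isla

From clue 1: Nadia is in {2,3,4}.
From clues 1–2: Isla is in {3,4}.
From clues 1–3: Ben → floor 1, Kira → floor 2, Nadia → floor 3, Isla → floor 4.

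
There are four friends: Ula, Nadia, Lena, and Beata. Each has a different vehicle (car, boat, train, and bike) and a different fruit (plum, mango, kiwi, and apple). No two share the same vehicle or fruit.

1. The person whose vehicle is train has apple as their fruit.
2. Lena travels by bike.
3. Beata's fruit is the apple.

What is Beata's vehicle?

train

With clues 1–2, bike is impossible for Beata's vehicle.
With clues 1–3, boat and car are impossible for Beata's vehicle.
That leaves train.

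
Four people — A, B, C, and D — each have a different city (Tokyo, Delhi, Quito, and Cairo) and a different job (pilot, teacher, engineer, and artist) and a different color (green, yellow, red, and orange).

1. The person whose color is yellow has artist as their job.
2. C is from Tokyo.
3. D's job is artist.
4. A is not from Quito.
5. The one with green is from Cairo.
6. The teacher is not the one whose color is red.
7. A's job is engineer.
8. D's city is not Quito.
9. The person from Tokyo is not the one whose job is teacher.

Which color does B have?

orange

With clues 1–3, yellow is impossible for B's color.
With clues 1–8, green is impossible for B's color.
With clues 1–9, red is impossible for B's color.
That leaves orange.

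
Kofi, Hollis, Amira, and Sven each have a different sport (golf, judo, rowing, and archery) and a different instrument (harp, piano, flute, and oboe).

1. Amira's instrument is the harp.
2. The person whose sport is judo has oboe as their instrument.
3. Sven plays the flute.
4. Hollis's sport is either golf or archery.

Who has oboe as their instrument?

Kofi

Clue 1 rules out Amira for the one with instrument oboe.
With clues 1–3, Sven is impossible for the one with instrument oboe.
With clues 1–4, Hollis is impossible for the one with instrument oboe.
That leaves Kofi.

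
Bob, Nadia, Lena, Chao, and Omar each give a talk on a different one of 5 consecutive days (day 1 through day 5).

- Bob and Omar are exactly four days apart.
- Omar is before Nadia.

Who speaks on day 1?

With clue 1, Chao, Lena, and Nadia are ruled out for day 1.
With clues 1–2, Bob is ruled out for day 1.
So day 1 is Omar.

Omar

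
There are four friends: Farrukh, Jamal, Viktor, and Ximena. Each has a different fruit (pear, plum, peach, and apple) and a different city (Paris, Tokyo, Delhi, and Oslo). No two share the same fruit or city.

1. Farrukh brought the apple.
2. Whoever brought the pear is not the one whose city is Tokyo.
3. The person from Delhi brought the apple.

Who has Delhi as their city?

Farrukh

With clues 1–3, Jamal, Viktor, and Ximena are impossible for the one with city Delhi.
That leaves Farrukh.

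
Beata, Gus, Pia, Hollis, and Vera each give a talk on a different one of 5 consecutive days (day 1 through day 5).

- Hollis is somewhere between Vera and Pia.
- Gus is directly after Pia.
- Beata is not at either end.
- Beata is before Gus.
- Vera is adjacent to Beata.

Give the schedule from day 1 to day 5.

Vera, Beata, Hollis, Pia, Gus

From clue 1: Hollis is in {2,3,4}.
From clues 1–3: Gus is in {2,5}.
From clues 1–4: Vera → day 1, Pia → day 4, Gus → day 5.
From clues 1–5: Beata → day 2, Hollis → day 3.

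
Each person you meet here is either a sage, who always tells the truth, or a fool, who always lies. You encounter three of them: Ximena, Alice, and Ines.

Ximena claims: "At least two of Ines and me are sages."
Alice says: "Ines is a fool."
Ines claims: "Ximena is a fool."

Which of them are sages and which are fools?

Ximena: fool, Alice: fool, Ines: sage

Consider Ximena. Suppose Ximena is a sage.
Then no assignment of the remaining roles makes every statement match its speaker's type — contradiction.
So Ximena is a fool.
With that fixed, Ines's statement is true, so Ines is a sage.
With that fixed, Alice's statement is false, so Alice is a fool.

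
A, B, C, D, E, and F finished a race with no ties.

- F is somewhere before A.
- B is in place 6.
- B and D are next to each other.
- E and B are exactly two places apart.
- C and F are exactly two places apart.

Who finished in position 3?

With clues 1–2, B is ruled out for place 3.
With clues 1–3, D is ruled out for place 3.
With clues 1–4, E and F are ruled out for place 3.
With clues 1–5, A is ruled out for place 3.
So place 3 is C.

C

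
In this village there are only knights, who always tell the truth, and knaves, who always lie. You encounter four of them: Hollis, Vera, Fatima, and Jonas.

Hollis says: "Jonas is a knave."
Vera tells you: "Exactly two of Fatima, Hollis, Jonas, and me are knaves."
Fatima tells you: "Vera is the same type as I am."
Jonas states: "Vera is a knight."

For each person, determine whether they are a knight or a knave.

Hollis: knave, Vera: knight, Fatima: knave, Jonas: knight

Consider Hollis. Suppose Hollis is a knight.
Then no assignment of the remaining roles makes every statement match its speaker's type — contradiction.
So Hollis is a knave.
Consider Vera. Suppose Vera is a knave.
Then whichever role Fatima has, Fatima's statement has the wrong truth value — contradiction.
So Vera is a knight.
With that fixed, Jonas's statement is true, so Jonas is a knight.
Consider Fatima. Suppose Fatima is a knight.
Then Vera's statement comes out false, contradicting Vera being a knight.
So Fatima is a knave.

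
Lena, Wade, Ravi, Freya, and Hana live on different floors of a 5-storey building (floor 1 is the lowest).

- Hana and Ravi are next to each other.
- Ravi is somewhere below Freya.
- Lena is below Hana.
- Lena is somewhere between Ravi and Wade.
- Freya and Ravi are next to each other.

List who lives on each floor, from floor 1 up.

Wade, Lena, Hana, Ravi, Freya

From clues 1–2: Freya is in {3,4,5}.
From clues 1–3: Lena is in {1,2}.
From clues 1–4: Wade → floor 1, Lena → floor 2, Freya → floor 5.
From clues 1–5: Hana → floor 3, Ravi → floor 4.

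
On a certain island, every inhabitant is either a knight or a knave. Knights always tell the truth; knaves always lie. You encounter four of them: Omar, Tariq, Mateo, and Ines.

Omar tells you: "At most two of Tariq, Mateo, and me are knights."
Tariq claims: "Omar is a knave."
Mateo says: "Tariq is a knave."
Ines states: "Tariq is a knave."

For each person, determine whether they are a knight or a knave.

Omar: knight, Tariq: knave, Mateo: knight, Ines: knight

Consider Omar. Suppose Omar is a knave.
Then Omar's own statement would have to be false, but it can't be — contradiction.
So Omar is a knight.
With that fixed, Tariq's statement is false, so Tariq is a knave.
With that fixed, Mateo's statement is true, so Mateo is a knight.
With that fixed, Ines's statement is true, so Ines is a knight.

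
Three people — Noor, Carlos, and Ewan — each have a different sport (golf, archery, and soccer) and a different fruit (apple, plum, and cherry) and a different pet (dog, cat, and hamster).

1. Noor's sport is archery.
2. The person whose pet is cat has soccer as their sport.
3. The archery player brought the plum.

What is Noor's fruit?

plum

With clues 1–3, apple and cherry are impossible for Noor's fruit.
That leaves plum.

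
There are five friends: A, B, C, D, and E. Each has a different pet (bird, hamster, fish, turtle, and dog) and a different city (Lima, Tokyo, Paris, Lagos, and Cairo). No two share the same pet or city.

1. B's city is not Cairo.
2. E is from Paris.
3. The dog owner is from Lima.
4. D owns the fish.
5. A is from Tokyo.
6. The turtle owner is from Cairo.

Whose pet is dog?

With clues 1–3, E is impossible for the one with pet dog.
With clues 1–4, D is impossible for the one with pet dog.
With clues 1–5, A is impossible for the one with pet dog.
With clues 1–6, C is impossible for the one with pet dog.
That leaves B.

B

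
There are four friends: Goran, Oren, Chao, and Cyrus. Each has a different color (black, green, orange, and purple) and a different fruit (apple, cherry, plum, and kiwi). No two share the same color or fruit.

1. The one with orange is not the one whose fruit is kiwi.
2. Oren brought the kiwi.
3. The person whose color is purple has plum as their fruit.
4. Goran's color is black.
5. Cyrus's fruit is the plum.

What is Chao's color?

With clues 1–4, black and green are impossible for Chao's color.
With clues 1–5, purple is impossible for Chao's color.
That leaves orange.

orange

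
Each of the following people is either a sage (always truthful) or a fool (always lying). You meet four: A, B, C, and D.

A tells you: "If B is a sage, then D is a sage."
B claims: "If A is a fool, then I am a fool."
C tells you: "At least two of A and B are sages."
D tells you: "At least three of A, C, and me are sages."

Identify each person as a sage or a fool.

Consider A. Suppose A is a fool.
Then whichever role B has, B's statement has the wrong truth value — contradiction.
So A is a sage.
With that fixed, B's statement is true, so B is a sage.
With that fixed, C's statement is true, so C is a sage.
Consider D. Suppose D is a fool.
Then A's statement comes out false, contradicting A being a sage.
So D is a sage.

A: sage, B: sage, C: sage, D: sage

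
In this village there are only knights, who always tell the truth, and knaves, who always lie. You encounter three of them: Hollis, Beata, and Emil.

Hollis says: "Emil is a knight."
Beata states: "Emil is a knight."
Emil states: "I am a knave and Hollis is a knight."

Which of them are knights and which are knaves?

Consider Hollis. Suppose Hollis is a knight.
Then whichever role Emil has, Emil's statement has the wrong truth value — contradiction.
So Hollis is a knave.
With that fixed, Emil's statement is false, so Emil is a knave.
With that fixed, Beata's statement is false, so Beata is a knave.

Hollis: knave, Beata: knave, Emil: knave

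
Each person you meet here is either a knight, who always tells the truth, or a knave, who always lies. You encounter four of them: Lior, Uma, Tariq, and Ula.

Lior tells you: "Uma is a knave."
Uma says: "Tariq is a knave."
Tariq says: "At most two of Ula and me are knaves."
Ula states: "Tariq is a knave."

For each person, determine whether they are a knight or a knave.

Lior: knight, Uma: knave, Tariq: knight, Ula: knave

Regardless of anyone's role, Tariq's statement is true, so Tariq is a knight.
With that fixed, Ula's statement is false, so Ula is a knave.
With that fixed, Uma's statement is false, so Uma is a knave.
With that fixed, Lior's statement is true, so Lior is a knight.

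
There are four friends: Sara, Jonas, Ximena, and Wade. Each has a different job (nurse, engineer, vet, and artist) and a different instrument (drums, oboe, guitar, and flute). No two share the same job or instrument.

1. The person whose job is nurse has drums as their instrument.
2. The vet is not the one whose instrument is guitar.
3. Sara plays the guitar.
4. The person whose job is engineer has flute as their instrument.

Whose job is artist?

Sara

With clues 1–4, Jonas, Wade, and Ximena are impossible for the one with job artist.
That leaves Sara.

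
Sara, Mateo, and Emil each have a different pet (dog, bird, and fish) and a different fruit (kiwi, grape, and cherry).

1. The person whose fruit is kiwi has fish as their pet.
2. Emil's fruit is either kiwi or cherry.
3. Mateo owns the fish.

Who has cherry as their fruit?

With clues 1–3, Mateo and Sara are impossible for the one with fruit cherry.
That leaves Emil.

Emil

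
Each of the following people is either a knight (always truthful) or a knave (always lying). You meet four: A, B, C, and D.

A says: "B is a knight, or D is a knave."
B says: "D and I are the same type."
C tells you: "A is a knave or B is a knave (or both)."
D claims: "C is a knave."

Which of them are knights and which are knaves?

A: knight, B: knight, C: knave, D: knight

Consider A. Suppose A is a knave.
Then no assignment of the remaining roles makes every statement match its speaker's type — contradiction.
So A is a knight.
Consider B. Suppose B is a knave.
Then no assignment of the remaining roles makes every statement match its speaker's type — contradiction.
So B is a knight.
With that fixed, C's statement is false, so C is a knave.
With that fixed, D's statement is true, so D is a knight.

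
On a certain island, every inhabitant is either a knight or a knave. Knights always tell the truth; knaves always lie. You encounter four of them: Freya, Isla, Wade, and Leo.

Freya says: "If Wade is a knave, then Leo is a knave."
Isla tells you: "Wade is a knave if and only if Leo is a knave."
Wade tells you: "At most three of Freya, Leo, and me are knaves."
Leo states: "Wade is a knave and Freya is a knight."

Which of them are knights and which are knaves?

Freya: knight, Isla: knave, Wade: knight, Leo: knave

Regardless of anyone's role, Wade's statement is true, so Wade is a knight.
With that fixed, Leo's statement is false, so Leo is a knave.
With that fixed, Freya's statement is true, so Freya is a knight.
With that fixed, Isla's statement is false, so Isla is a knave.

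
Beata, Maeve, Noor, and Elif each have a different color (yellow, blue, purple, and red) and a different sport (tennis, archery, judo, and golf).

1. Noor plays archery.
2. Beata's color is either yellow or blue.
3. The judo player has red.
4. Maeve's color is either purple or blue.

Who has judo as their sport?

Elif

Clue 1 rules out Noor for the one with sport judo.
With clues 1–3, Beata is impossible for the one with sport judo.
With clues 1–4, Maeve is impossible for the one with sport judo.
That leaves Elif.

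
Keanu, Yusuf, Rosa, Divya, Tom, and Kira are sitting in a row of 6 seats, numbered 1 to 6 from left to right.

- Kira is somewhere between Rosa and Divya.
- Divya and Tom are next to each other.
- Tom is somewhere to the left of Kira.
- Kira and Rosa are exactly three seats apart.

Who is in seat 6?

Rosa

With clue 1, Kira is ruled out for seat 6.
With clues 1–3, Divya and Tom are ruled out for seat 6.
With clues 1–4, Keanu and Yusuf are ruled out for seat 6.
So seat 6 is Rosa.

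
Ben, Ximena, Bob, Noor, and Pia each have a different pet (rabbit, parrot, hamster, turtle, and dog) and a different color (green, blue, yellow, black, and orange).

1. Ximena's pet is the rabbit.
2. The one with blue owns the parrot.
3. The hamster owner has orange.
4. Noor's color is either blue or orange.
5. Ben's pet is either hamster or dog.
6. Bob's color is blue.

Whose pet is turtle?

Pia

Clue 1 rules out Ximena for the one with pet turtle.
With clues 1–4, Noor is impossible for the one with pet turtle.
With clues 1–5, Ben is impossible for the one with pet turtle.
With clues 1–6, Bob is impossible for the one with pet turtle.
That leaves Pia.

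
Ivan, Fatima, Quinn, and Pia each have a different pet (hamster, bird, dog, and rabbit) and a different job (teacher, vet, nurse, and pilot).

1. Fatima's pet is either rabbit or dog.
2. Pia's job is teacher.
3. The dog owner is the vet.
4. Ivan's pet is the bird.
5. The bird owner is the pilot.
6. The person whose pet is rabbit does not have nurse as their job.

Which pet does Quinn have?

With clues 1–4, bird is impossible for Quinn's pet.
With clues 1–6, dog and rabbit are impossible for Quinn's pet.
That leaves hamster.

hamster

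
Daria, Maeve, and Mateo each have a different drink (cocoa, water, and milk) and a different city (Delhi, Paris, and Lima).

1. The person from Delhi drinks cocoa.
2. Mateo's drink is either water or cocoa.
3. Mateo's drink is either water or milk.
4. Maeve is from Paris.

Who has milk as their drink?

With clues 1–2, Mateo is impossible for the one with drink milk.
With clues 1–4, Daria is impossible for the one with drink milk.
That leaves Maeve.

Maeve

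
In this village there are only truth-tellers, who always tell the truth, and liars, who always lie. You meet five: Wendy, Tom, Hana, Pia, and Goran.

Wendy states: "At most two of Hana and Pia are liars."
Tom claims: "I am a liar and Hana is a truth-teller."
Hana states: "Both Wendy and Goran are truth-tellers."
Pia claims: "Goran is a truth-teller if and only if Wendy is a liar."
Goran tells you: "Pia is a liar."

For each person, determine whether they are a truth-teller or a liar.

Wendy: truth-teller, Tom: liar, Hana: liar, Pia: truth-teller, Goran: liar

Regardless of anyone's role, Wendy's statement is true, so Wendy is a truth-teller.
Consider Tom. Suppose Tom is a truth-teller.
Then Tom's own statement would have to be true, but it can't be — contradiction.
So Tom is a liar.
Consider Hana. Suppose Hana is a truth-teller.
Then Tom's statement comes out true, contradicting Tom being a liar.
So Hana is a liar.
Consider Pia. Suppose Pia is a liar.
Then no assignment of the remaining roles makes every statement match its speaker's type — contradiction.
So Pia is a truth-teller.
With that fixed, Goran's statement is false, so Goran is a liar.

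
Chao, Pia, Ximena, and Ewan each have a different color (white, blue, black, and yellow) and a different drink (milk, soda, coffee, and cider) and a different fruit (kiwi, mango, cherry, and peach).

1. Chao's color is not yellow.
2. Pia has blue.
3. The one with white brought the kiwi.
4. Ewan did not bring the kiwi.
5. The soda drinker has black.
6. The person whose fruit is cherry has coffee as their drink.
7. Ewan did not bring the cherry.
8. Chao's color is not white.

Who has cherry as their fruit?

Pia

With clues 1–6, Chao is impossible for the one with fruit cherry.
With clues 1–7, Ewan is impossible for the one with fruit cherry.
With clues 1–8, Ximena is impossible for the one with fruit cherry.
That leaves Pia.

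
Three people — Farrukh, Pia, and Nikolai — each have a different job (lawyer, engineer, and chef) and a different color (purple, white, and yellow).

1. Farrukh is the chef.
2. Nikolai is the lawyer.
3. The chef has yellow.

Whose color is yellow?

With clues 1–3, Nikolai and Pia are impossible for the one with color yellow.
That leaves Farrukh.

Farrukh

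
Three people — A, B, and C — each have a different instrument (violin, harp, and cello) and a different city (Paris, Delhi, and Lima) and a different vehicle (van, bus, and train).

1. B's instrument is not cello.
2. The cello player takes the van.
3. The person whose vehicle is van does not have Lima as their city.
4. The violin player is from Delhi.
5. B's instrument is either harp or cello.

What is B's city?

Lima

With clues 1–4, Paris is impossible for B's city.
With clues 1–5, Delhi is impossible for B's city.
That leaves Lima.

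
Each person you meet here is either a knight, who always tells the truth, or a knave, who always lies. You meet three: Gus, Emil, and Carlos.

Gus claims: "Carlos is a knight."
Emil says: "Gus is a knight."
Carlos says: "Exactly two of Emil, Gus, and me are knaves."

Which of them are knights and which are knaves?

Gus: knave, Emil: knave, Carlos: knave

Consider Gus. Suppose Gus is a knight.
Then no assignment of the remaining roles makes every statement match its speaker's type — contradiction.
So Gus is a knave.
With that fixed, Emil's statement is false, so Emil is a knave.
Consider Carlos. Suppose Carlos is a knight.
Then Gus's statement comes out true, contradicting Gus being a knave.
So Carlos is a knave.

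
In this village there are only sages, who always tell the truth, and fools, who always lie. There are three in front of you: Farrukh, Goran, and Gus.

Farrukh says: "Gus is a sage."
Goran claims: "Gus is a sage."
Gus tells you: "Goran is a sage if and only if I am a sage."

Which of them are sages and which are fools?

Farrukh: sage, Goran: sage, Gus: sage

Consider Farrukh. Suppose Farrukh is a fool.
Then no assignment of the remaining roles makes every statement match its speaker's type — contradiction.
So Farrukh is a sage.
Consider Goran. Suppose Goran is a fool.
Then whichever role Gus has, Gus's statement has the wrong truth value — contradiction.
So Goran is a sage.
Consider Gus. Suppose Gus is a fool.
Then Farrukh's statement comes out false, contradicting Farrukh being a sage.
So Gus is a sage.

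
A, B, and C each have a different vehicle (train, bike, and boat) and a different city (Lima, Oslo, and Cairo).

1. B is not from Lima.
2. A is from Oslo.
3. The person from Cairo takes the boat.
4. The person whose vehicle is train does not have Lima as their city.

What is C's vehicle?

bike

With clues 1–3, boat is impossible for C's vehicle.
With clues 1–4, train is impossible for C's vehicle.
That leaves bike.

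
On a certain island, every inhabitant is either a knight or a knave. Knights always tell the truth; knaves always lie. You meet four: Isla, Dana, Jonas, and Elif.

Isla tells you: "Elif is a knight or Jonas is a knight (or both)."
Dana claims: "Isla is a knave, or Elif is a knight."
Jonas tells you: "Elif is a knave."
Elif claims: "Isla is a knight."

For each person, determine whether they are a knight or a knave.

Consider Isla. Suppose Isla is a knave.
Then no assignment of the remaining roles makes every statement match its speaker's type — contradiction.
So Isla is a knight.
With that fixed, Elif's statement is true, so Elif is a knight.
With that fixed, Dana's statement is true, so Dana is a knight.
With that fixed, Jonas's statement is false, so Jonas is a knave.

Isla: knight, Dana: knight, Jonas: knave, Elif: knight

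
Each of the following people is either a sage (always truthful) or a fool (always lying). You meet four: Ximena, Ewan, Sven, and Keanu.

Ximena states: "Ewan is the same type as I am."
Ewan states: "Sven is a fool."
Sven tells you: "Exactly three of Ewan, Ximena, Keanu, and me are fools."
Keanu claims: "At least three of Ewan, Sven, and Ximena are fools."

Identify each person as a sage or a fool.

Ximena: sage, Ewan: sage, Sven: fool, Keanu: fool

Consider Ximena. Suppose Ximena is a fool.
Then no assignment of the remaining roles makes every statement match its speaker's type — contradiction.
So Ximena is a sage.
With that fixed, Keanu's statement is false, so Keanu is a fool.
Consider Ewan. Suppose Ewan is a fool.
Then Ximena's statement comes out false, contradicting Ximena being a sage.
So Ewan is a sage.
With that fixed, Sven's statement is false, so Sven is a fool.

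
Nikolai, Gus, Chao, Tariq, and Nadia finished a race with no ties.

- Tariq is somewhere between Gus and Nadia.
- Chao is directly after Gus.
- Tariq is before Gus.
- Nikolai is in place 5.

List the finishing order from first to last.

From clue 1: Tariq is in {2,3,4}.
From clues 1–3: Gus is in {3,4}.
From clues 1–4: Nadia → place 1, Tariq → place 2, Gus → place 3, Chao → place 4, Nikolai → place 5.

Nadia, Tariq, Gus, Chao, Nikolai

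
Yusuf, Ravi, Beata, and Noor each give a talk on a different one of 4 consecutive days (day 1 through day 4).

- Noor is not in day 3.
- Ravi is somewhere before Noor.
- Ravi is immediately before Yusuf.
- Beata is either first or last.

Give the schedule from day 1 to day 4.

From clue 1: Noor is in {1,2,4}.
From clues 1–2: Noor is in {2,4}.
From clues 1–3: Noor → day 4.
From clues 1–4: Beata → day 1, Ravi → day 2, Yusuf → day 3.

Beata, Ravi, Yusuf, Noor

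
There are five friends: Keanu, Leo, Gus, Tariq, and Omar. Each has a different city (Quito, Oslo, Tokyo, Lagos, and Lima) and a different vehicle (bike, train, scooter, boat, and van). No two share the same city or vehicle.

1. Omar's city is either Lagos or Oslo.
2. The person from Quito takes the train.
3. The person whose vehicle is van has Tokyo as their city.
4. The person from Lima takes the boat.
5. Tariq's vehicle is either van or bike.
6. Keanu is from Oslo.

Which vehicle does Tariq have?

van

With clues 1–5, boat, scooter, and train are impossible for Tariq's vehicle.
With clues 1–6, bike is impossible for Tariq's vehicle.
That leaves van.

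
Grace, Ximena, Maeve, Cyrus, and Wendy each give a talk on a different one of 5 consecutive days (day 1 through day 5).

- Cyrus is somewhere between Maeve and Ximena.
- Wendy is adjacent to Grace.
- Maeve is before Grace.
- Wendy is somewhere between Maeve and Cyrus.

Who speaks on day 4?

With clues 1–2, Maeve and Ximena are ruled out for day 4.
With clues 1–4, Grace and Wendy are ruled out for day 4.
So day 4 is Cyrus.

Cyrus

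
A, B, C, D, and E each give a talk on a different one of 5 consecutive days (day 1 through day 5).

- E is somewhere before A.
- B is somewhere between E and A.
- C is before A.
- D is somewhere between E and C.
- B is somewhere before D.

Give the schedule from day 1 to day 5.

From clue 1: A is in {2,3,4,5}.
From clues 1–2: A is in {3,4,5}.
From clues 1–3: A is in {4,5}.
From clues 1–4: A → day 5.
From clues 1–5: E → day 1, B → day 2, D → day 3, C → day 4.

E, B, D, C, A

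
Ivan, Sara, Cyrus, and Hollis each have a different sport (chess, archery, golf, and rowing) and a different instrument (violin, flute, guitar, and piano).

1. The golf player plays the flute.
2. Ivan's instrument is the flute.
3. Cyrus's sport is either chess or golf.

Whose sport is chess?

With clues 1–2, Ivan is impossible for the one with sport chess.
With clues 1–3, Hollis and Sara are impossible for the one with sport chess.
That leaves Cyrus.

Cyrus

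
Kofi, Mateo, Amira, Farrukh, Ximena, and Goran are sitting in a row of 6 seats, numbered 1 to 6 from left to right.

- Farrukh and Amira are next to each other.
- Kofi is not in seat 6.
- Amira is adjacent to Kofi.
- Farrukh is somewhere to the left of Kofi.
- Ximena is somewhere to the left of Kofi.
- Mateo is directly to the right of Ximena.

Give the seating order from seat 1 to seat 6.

Ximena, Mateo, Farrukh, Amira, Kofi, Goran

From clues 1–2: Kofi is in {1,2,3,4,5}.
From clues 1–3: Amira is in {2,3,4,5}.
From clues 1–4: Kofi is in {3,4,5}.
From clues 1–5: Kofi is in {4,5}.
From clues 1–6: Ximena → seat 1, Mateo → seat 2, Farrukh → seat 3, Amira → seat 4, Kofi → seat 5, Goran → seat 6.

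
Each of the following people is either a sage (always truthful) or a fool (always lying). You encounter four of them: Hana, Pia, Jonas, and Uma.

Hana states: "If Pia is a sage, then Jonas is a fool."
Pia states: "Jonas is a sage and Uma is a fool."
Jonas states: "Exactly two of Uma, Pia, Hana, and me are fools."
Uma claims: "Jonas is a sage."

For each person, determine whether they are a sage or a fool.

Consider Hana. Suppose Hana is a fool.
Then no assignment of the remaining roles makes every statement match its speaker's type — contradiction.
So Hana is a sage.
Consider Pia. Suppose Pia is a sage.
Then no assignment of the remaining roles makes every statement match its speaker's type — contradiction.
So Pia is a fool.
Consider Jonas. Suppose Jonas is a sage.
Then no assignment of the remaining roles makes every statement match its speaker's type — contradiction.
So Jonas is a fool.
With that fixed, Uma's statement is false, so Uma is a fool.

Hana: sage, Pia: fool, Jonas: fool, Uma: fool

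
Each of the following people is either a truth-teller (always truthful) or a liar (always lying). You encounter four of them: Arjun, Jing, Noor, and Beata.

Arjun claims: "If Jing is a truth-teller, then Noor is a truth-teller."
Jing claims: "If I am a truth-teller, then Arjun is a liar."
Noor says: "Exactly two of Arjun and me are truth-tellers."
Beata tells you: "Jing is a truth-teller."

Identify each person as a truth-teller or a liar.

Arjun: liar, Jing: truth-teller, Noor: liar, Beata: truth-teller

Consider Arjun. Suppose Arjun is a truth-teller.
Then whichever role Jing has, Jing's statement has the wrong truth value — contradiction.
So Arjun is a liar.
With that fixed, Jing's statement is true, so Jing is a truth-teller.
With that fixed, Noor's statement is false, so Noor is a liar.
With that fixed, Beata's statement is true, so Beata is a truth-teller.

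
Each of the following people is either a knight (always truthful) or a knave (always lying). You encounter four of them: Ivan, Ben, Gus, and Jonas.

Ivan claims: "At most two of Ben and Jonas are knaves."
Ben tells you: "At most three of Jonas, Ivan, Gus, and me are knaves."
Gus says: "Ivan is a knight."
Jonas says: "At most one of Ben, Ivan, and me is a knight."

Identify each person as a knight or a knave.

Ivan: knight, Ben: knight, Gus: knight, Jonas: knave

Regardless of anyone's role, Ivan's statement is true, so Ivan is a knight.
With that fixed, Ben's statement is true, so Ben is a knight.
With that fixed, Gus's statement is true, so Gus is a knight.
With that fixed, Jonas's statement is false, so Jonas is a knave.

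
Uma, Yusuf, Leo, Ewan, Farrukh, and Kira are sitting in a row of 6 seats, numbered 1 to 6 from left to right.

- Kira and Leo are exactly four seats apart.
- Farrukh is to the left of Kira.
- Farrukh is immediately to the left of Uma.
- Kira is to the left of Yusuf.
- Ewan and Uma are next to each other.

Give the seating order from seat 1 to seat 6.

Leo, Farrukh, Uma, Ewan, Kira, Yusuf

From clue 1: Leo is in {1,2,5,6}.
From clues 1–2: Leo is in {1,2,6}.
From clues 1–3: Leo is in {1,2}.
From clues 1–4: Leo → seat 1, Kira → seat 5, Yusuf → seat 6.
From clues 1–5: Farrukh → seat 2, Uma → seat 3, Ewan → seat 4.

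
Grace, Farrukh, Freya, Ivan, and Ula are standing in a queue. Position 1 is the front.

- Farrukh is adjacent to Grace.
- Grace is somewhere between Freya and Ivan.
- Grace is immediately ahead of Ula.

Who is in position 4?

Ula

With clues 1–3, Farrukh, Freya, Grace, and Ivan are ruled out for position 4.
So position 4 is Ula.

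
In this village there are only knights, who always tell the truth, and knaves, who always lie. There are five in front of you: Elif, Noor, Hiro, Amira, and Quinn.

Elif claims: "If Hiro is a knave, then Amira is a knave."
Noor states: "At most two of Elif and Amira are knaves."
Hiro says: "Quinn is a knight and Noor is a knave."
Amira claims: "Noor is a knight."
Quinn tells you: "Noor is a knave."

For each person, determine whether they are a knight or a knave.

Regardless of anyone's role, Noor's statement is true, so Noor is a knight.
With that fixed, Hiro's statement is false, so Hiro is a knave.
With that fixed, Amira's statement is true, so Amira is a knight.
With that fixed, Quinn's statement is false, so Quinn is a knave.
With that fixed, Elif's statement is false, so Elif is a knave.

Elif: knave, Noor: knight, Hiro: knave, Amira: knight, Quinn: knave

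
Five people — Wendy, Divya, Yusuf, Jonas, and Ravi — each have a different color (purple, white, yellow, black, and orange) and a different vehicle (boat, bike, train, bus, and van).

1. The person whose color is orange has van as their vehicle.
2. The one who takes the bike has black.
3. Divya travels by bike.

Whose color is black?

With clues 1–3, Jonas, Ravi, Wendy, and Yusuf are impossible for the one with color black.
That leaves Divya.

Divya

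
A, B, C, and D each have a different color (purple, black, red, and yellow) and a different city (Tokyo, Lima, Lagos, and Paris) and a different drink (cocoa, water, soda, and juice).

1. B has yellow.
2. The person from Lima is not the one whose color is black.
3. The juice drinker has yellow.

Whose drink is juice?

With clues 1–3, A, C, and D are impossible for the one with drink juice.
That leaves B.

B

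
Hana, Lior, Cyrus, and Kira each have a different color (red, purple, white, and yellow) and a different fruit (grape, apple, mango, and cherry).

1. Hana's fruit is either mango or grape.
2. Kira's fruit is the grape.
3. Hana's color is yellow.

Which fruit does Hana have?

Clue 1 rules out apple and cherry for Hana's fruit.
With clues 1–2, grape is impossible for Hana's fruit.
That leaves mango.

mango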